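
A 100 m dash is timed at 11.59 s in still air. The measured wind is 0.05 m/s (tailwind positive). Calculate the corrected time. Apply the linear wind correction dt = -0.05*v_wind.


dt = -0.05 * v_wind = -0.05 * 0.05 = -0.0025 s
t_corrected = t_still + dt = 11.59 + (-0.0025)
t_corrected = 11.5875 s

11.5875 s


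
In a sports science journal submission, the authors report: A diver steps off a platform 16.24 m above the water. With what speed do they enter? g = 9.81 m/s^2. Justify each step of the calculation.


v = sqrt(2 * g * h)
v = sqrt(2 * 9.81 * 16.24)
v = sqrt(318.6288) = 17.8502 m/s

17.8502 m/s


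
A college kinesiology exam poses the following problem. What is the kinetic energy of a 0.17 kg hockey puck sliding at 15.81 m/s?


KE = 0.5 * m * v^2
KE = 0.5 * 0.17 * 15.81^2
KE = 0.5 * 0.17 * 249.9561 = 21.2463 J

21.2463 J


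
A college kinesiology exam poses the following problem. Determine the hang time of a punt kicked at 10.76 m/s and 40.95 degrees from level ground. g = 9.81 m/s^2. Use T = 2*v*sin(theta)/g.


T = 2*v*sin(theta)/g
sin(theta) = sin(40.95 deg) = 0.6554
T = 2*10.76*0.6554 / 9.81
T = 14.1042 / 9.81 = 1.4377 s

1.4377 s


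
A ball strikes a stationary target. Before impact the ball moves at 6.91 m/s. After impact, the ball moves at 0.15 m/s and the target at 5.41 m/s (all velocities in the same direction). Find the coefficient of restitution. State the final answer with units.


e = (v2_after - v1_after) / (v1_before - v2_before)
Numerator = 5.41 - 0.15 = 5.26
Denominator = 6.91 - 0 = 6.91
e = 5.26 / 6.91 = 0.7612

0.7612


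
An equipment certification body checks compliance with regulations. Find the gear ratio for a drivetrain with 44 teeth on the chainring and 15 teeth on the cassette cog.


GR = front_teeth / rear_teeth
GR = 44 / 15
GR = 2.9333

2.9333


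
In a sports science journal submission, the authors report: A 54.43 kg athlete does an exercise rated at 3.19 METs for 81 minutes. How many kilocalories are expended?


kcal = MET * mass * time_hr
Convert time: 81 min = 1.35 hr
kcal = 3.19 * 54.43 * 1.35
kcal = 234.4028 kcal

234.4028 kcal


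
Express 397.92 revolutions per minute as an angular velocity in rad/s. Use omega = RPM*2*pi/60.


omega = RPM * 2 * pi / 60
omega = 397.92 * 2 * 3.14159 / 60
omega = 2500.2051 / 60 = 41.6701 rad/s

41.6701 rad/s


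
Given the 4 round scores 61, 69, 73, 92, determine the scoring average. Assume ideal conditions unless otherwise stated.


Average = sum / n
Sum = 295
Average = 295 / 4 = 73.75

73.75


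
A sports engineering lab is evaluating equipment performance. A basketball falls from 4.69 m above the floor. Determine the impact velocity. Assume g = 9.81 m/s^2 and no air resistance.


v = sqrt(2 * g * h)
v = sqrt(2 * 9.81 * 4.69)
v = sqrt(92.0178) = 9.5926 m/s

9.5926 m/s


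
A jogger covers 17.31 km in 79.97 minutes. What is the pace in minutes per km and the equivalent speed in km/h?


Pace = time / distance = 79.97 min / 17.31 km = 4.6199 min/km
Speed = distance / time_in_hours = 17.31 / 1.3328 hr
Speed = 12.9874 km/h

4.6199 min/km, 12.9874 km/h


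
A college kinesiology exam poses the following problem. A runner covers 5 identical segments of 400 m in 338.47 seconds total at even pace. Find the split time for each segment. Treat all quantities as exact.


Split time = total_time / n_laps = 338.47 / 5
Split time = 67.694 s per lap

67.694 s


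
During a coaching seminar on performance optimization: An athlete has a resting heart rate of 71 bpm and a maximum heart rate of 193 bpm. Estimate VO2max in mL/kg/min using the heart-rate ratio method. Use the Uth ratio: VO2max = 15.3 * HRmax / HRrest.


VO2max = 15.3 * HRmax / HRrest
VO2max = 15.3 * 193 / 71
VO2max = 2952.9 / 71 = 41.5901 mL/kg/min

41.5901 mL/kg/min


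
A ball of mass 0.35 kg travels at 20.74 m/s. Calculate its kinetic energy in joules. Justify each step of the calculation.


KE = 0.5 * m * v^2
KE = 0.5 * 0.35 * 20.74^2
KE = 0.5 * 0.35 * 430.1476 = 75.2758 J

75.2758 J


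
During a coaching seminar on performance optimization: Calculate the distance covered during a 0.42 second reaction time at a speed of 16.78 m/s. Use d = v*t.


d = v * t
d = 16.78 * 0.42
d = 7.0476 m

7.0476 m


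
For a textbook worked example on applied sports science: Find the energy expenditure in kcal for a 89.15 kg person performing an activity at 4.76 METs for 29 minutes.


kcal = MET * mass * time_hr
Convert time: 29 min = 0.4833 hr
kcal = 4.76 * 89.15 * 0.4833
kcal = 205.1044 kcal

205.1044 kcal


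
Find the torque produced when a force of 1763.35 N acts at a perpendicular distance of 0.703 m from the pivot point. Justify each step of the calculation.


tau = F * d
tau = 1763.35 * 0.703
tau = 1239.635 N*m

1239.635 N*m


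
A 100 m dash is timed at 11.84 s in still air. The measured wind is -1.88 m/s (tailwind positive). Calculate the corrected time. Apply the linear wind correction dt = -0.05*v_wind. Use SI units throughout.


dt = -0.05 * v_wind = -0.05 * -1.88 = 0.094 s
t_corrected = t_still + dt = 11.84 + (0.094)
t_corrected = 11.934 s

11.934 s


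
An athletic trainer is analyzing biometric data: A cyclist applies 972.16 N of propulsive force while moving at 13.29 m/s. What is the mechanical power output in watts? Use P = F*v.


P = F * v
P = 972.16 * 13.29
P = 12920.0064 W

12920.0064 W


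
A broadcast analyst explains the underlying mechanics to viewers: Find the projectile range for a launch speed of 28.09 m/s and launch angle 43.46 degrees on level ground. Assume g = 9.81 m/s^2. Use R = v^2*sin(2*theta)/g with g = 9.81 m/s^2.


R = v^2 * sin(2*theta) / g
Convert angle to radians: theta = 43.46 deg = 0.7585 rad
sin(2*theta) = sin(1.517) = 0.9986
R = 28.09^2 * 0.9986 / 9.81
R = 789.0481 * 0.9986 / 9.81 = 80.3169 m

80.3169 m


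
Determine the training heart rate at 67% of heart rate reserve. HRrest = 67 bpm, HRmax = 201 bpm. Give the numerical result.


Target = HRrest + pct*(HRmax - HRrest)
Heart rate reserve = HRmax - HRrest = 201 - 67 = 134 bpm
Fraction = 67% = 0.67
Target = 67 + 0.67 * 134
Target = 67 + 89.78 = 156.78 bpm

156.78 bpm


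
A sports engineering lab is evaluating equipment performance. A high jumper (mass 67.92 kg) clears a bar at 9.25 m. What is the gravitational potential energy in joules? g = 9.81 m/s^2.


PE = m * g * h
PE = 67.92 * 9.81 * 9.25
PE = 666.2952 * 9.25 = 6163.2306 J

6163.2306 J


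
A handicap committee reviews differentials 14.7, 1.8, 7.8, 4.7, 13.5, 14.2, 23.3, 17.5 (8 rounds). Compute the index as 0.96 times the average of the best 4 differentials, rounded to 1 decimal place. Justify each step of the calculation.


All differentials: 14.7, 1.8, 7.8, 4.7, 13.5, 14.2, 23.3, 17.5
Sorted: 1.8, 4.7, 7.8, 13.5, 14.2, 14.7, 17.5, 23.3
Best 4: 1.8, 4.7, 7.8, 13.5
Average of best = 27.8 / 4 = 6.95
Raw index = 6.95 * 0.96 = 6.672
Handicap index = round(6.672, 1) = 6.7

6.7


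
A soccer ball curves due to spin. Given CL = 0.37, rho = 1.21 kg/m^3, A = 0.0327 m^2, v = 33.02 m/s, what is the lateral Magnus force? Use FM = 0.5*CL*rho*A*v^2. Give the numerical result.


FM = 0.5 * CL * rho * A * v^2
FM = 0.5 * 0.37 * 1.21 * 0.0327 * 33.02^2
v^2 = 1090.3204
FM = 0.5 * 0.37 * 1.21 * 0.0327 * 1090.3204 = 7.981 N

7.981 N


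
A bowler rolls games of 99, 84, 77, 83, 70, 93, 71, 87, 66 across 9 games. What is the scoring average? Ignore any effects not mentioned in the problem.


Average = sum / n
Sum = 730
Average = 730 / 9 = 81.1111

81.1111


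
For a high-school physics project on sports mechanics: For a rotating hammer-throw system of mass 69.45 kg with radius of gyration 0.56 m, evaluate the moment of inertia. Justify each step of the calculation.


I = m * k^2
I = 69.45 * 0.56^2
I = 69.45 * 0.3136 = 21.7795 kg*m^2

21.7795 kg*m^2


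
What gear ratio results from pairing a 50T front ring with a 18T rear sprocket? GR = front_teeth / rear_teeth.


GR = front_teeth / rear_teeth
GR = 50 / 18
GR = 2.7778

2.7778


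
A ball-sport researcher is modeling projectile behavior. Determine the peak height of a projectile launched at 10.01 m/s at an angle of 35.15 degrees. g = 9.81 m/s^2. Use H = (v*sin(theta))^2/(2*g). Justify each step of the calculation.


H = (v*sin(theta))^2 / (2*g)
vy = v*sin(theta) = 10.01 * sin(35.15 deg) = 5.7629 m/s
H = vy^2 / (2*g) = 33.2116 / (2*9.81)
H = 33.2116 / 19.62 = 1.6927 m

1.6927 m


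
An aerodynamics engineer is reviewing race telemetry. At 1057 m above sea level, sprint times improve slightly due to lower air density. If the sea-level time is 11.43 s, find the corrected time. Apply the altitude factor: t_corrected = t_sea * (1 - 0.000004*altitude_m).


Correction factor = 1 - 0.000004 * 1057 = 0.995772
t_corrected = t_sea * factor = 11.43 * 0.995772
t_corrected = 11.3817 s

11.3817 s


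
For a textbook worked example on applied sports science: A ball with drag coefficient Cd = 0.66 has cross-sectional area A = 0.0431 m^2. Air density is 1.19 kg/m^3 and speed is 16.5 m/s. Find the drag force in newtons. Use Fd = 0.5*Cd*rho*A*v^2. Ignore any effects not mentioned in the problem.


Fd = 0.5 * Cd * rho * A * v^2
Fd = 0.5 * 0.66 * 1.19 * 0.0431 * 16.5^2
v^2 = 272.25
Fd = 0.5 * 0.66 * 1.19 * 0.0431 * 272.25 = 4.6079 N

4.6079 N


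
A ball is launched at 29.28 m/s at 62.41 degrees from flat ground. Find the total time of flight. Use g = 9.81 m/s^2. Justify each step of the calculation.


T = 2*v*sin(theta)/g
sin(theta) = sin(62.41 deg) = 0.8863
T = 2*29.28*0.8863 / 9.81
T = 51.9008 / 9.81 = 5.2906 s

5.2906 s


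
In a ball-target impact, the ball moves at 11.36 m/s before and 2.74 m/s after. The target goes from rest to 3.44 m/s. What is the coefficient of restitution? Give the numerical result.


e = (v2_after - v1_after) / (v1_before - v2_before)
Numerator = 3.44 - 2.74 = 0.7
Denominator = 11.36 - 0 = 11.36
e = 0.7 / 11.36 = 0.0616

0.0616


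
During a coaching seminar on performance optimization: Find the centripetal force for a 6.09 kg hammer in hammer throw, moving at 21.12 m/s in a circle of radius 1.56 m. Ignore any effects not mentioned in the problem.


Fc = m * v^2 / r
v^2 = 21.12^2 = 446.0544
Fc = 6.09 * 446.0544 / 1.56
Fc = 2716.4713 / 1.56 = 1741.3278 N

1741.3278 N


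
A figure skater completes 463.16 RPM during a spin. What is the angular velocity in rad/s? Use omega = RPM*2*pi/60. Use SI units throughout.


omega = RPM * 2 * pi / 60
omega = 463.16 * 2 * 3.14159 / 60
omega = 2910.1201 / 60 = 48.502 rad/s

48.502 rad/s


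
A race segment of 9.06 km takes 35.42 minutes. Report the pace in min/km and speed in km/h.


Pace = time / distance = 35.42 min / 9.06 km = 3.9095 min/km
Speed = distance / time_in_hours = 9.06 / 0.5903 hr
Speed = 15.3473 km/h

3.9095 min/km, 15.3473 km/h


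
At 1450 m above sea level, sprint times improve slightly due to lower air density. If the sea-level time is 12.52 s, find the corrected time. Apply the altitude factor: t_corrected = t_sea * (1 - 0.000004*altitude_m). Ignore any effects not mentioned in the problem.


Correction factor = 1 - 0.000004 * 1450 = 0.9942
t_corrected = t_sea * factor = 12.52 * 0.9942
t_corrected = 12.4474 s

12.4474 s


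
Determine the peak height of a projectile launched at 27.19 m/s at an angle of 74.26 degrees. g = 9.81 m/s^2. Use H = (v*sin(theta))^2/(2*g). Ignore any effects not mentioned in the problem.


H = (v*sin(theta))^2 / (2*g)
vy = v*sin(theta) = 27.19 * sin(74.26 deg) = 26.1704 m/s
H = vy^2 / (2*g) = 684.8922 / (2*9.81)
H = 684.8922 / 19.62 = 34.9079 m

34.9079 m


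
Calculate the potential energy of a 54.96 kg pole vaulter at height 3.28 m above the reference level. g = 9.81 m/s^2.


PE = m * g * h
PE = 54.96 * 9.81 * 3.28
PE = 539.1576 * 3.28 = 1768.4369 J

1768.4369 J


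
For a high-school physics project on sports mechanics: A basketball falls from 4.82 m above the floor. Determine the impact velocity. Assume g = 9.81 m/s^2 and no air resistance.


v = sqrt(2 * g * h)
v = sqrt(2 * 9.81 * 4.82)
v = sqrt(94.5684) = 9.7246 m/s

9.7246 m/s


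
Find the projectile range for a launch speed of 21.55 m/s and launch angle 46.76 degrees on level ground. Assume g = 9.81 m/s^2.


R = v^2 * sin(2*theta) / g
Convert angle to radians: theta = 46.76 deg = 0.8161 rad
sin(2*theta) = sin(1.6322) = 0.9981
R = 21.55^2 * 0.9981 / 9.81
R = 464.4025 * 0.9981 / 9.81 = 47.2504 m

47.2504 m


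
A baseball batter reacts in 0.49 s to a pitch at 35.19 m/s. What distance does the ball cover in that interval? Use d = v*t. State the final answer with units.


d = v * t
d = 35.19 * 0.49
d = 17.2431 m

17.2431 m


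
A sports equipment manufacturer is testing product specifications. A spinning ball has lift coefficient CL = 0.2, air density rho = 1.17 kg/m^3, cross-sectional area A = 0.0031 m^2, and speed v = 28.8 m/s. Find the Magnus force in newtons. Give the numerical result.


FM = 0.5 * CL * rho * A * v^2
FM = 0.5 * 0.2 * 1.17 * 0.0031 * 28.8^2
v^2 = 829.44
FM = 0.5 * 0.2 * 1.17 * 0.0031 * 829.44 = 0.3008 N

0.3008 N


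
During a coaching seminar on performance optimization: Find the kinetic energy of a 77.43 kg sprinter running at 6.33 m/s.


KE = 0.5 * m * v^2
KE = 0.5 * 77.43 * 6.33^2
KE = 0.5 * 77.43 * 40.0689 = 1551.2675 J

1551.2675 J


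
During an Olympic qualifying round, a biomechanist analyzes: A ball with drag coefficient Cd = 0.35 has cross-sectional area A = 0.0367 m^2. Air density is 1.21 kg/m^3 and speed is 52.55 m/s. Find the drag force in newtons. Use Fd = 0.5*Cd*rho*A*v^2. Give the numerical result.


Fd = 0.5 * Cd * rho * A * v^2
Fd = 0.5 * 0.35 * 1.21 * 0.0367 * 52.55^2
v^2 = 2761.5025
Fd = 0.5 * 0.35 * 1.21 * 0.0367 * 2761.5025 = 21.4603 N

21.4603 N


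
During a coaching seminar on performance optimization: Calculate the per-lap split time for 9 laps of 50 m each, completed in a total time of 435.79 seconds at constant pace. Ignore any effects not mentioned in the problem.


Split time = total_time / n_laps = 435.79 / 9
Split time = 48.4211 s per lap

48.4211 s


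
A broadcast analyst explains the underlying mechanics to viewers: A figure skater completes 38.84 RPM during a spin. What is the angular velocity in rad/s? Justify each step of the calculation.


omega = RPM * 2 * pi / 60
omega = 38.84 * 2 * 3.14159 / 60
omega = 244.0389 / 60 = 4.0673 rad/s

4.0673 rad/s


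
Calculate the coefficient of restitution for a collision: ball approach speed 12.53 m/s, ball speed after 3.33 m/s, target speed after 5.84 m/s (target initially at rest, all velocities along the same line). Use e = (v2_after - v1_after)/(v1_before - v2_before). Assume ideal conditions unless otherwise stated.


e = (v2_after - v1_after) / (v1_before - v2_before)
Numerator = 5.84 - 3.33 = 2.51
Denominator = 12.53 - 0 = 12.53
e = 2.51 / 12.53 = 0.2003

0.2003


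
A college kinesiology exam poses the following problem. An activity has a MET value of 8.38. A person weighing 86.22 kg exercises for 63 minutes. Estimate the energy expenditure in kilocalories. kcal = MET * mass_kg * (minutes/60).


kcal = MET * mass * time_hr
Convert time: 63 min = 1.05 hr
kcal = 8.38 * 86.22 * 1.05
kcal = 758.6498 kcal

758.6498 kcal


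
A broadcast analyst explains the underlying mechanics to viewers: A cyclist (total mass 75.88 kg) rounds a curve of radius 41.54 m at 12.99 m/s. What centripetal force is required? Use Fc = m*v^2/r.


Fc = m * v^2 / r
v^2 = 12.99^2 = 168.7401
Fc = 75.88 * 168.7401 / 41.54
Fc = 12803.9988 / 41.54 = 308.233 N

308.233 N


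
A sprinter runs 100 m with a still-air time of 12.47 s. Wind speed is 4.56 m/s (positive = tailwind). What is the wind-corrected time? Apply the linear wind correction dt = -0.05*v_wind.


dt = -0.05 * v_wind = -0.05 * 4.56 = -0.228 s
t_corrected = t_still + dt = 12.47 + (-0.228)
t_corrected = 12.242 s

12.242 s


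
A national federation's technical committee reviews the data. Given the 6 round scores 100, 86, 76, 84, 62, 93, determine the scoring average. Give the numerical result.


Average = sum / n
Sum = 501
Average = 501 / 6 = 83.5

83.5


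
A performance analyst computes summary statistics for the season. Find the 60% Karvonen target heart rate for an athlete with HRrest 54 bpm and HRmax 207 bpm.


Target = HRrest + pct*(HRmax - HRrest)
Heart rate reserve = HRmax - HRrest = 207 - 54 = 153 bpm
Fraction = 60% = 0.6
Target = 54 + 0.6 * 153
Target = 54 + 91.8 = 145.8 bpm

145.8 bpm


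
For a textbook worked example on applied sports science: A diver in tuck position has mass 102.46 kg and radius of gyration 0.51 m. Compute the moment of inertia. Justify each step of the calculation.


I = m * k^2
I = 102.46 * 0.51^2
I = 102.46 * 0.2601 = 26.6498 kg*m^2

26.6498 kg*m^2


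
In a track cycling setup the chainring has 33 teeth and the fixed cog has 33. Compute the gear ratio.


GR = front_teeth / rear_teeth
GR = 33 / 33
GR = 1

1


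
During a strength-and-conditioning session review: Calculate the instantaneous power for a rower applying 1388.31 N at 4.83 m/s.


P = F * v
P = 1388.31 * 4.83
P = 6705.5373 W

6705.5373 W


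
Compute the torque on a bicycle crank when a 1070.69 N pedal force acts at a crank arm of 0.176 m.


tau = F * d
tau = 1070.69 * 0.176
tau = 188.4414 N*m

188.4414 N*m


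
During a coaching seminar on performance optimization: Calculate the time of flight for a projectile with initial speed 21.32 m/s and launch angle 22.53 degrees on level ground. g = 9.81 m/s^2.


T = 2*v*sin(theta)/g
sin(theta) = sin(22.53 deg) = 0.3832
T = 2*21.32*0.3832 / 9.81
T = 16.3382 / 9.81 = 1.6655 s

1.6655 s


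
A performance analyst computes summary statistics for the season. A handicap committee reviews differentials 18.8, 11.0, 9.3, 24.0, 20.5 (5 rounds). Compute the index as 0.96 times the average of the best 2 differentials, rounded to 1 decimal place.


All differentials: 18.8, 11.0, 9.3, 24.0, 20.5
Sorted: 9.3, 11.0, 18.8, 20.5, 24.0
Best 2: 9.3, 11.0
Average of best = 20.3 / 2 = 10.15
Raw index = 10.15 * 0.96 = 9.744
Handicap index = round(9.744, 1) = 9.7

9.7


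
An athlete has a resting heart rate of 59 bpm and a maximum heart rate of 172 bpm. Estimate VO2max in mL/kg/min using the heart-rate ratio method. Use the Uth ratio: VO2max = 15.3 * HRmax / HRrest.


VO2max = 15.3 * HRmax / HRrest
VO2max = 15.3 * 172 / 59
VO2max = 2631.6 / 59 = 44.6034 mL/kg/min

44.6034 mL/kg/min


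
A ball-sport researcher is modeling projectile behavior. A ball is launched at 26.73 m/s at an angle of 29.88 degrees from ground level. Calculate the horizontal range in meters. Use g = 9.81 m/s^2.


R = v^2 * sin(2*theta) / g
Convert angle to radians: theta = 29.88 deg = 0.5215 rad
sin(2*theta) = sin(1.043) = 0.8639
R = 26.73^2 * 0.8639 / 9.81
R = 714.4929 * 0.8639 / 9.81 = 62.9222 m

62.9222 m


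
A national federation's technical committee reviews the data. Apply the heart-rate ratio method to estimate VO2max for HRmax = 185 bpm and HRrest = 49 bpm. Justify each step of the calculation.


VO2max = 15.3 * HRmax / HRrest
VO2max = 15.3 * 185 / 49
VO2max = 2830.5 / 49 = 57.7653 mL/kg/min

57.7653 mL/kg/min


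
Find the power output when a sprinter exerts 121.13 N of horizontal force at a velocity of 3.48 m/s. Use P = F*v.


P = F * v
P = 121.13 * 3.48
P = 421.5324 W

421.5324 W


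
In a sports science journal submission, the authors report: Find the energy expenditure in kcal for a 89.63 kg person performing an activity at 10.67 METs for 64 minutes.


kcal = MET * mass * time_hr
Convert time: 64 min = 1.0667 hr
kcal = 10.67 * 89.63 * 1.0667
kcal = 1020.1089 kcal

1020.1089 kcal


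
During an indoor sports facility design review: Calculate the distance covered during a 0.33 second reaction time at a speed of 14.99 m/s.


d = v * t
d = 14.99 * 0.33
d = 4.9467 m

4.9467 m


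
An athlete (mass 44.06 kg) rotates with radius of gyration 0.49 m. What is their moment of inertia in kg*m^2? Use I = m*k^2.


I = m * k^2
I = 44.06 * 0.49^2
I = 44.06 * 0.2401 = 10.5788 kg*m^2

10.5788 kg*m^2


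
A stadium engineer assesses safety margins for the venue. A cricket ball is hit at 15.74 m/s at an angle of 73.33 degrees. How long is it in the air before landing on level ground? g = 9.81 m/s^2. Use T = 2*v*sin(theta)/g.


T = 2*v*sin(theta)/g
sin(theta) = sin(73.33 deg) = 0.958
T = 2*15.74*0.958 / 9.81
T = 30.157 / 9.81 = 3.0741 s

3.0741 s


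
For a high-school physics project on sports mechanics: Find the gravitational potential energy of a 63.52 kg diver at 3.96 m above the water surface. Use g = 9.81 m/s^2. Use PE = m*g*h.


PE = m * g * h
PE = 63.52 * 9.81 * 3.96
PE = 623.1312 * 3.96 = 2467.5996 J

2467.5996 J


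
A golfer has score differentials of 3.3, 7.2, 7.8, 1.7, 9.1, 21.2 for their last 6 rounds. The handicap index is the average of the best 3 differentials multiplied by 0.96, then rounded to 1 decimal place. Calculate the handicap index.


All differentials: 3.3, 7.2, 7.8, 1.7, 9.1, 21.2
Sorted: 1.7, 3.3, 7.2, 7.8, 9.1, 21.2
Best 3: 1.7, 3.3, 7.2
Average of best = 12.2 / 3 = 4.0667
Raw index = 4.0667 * 0.96 = 3.904
Handicap index = round(3.904, 1) = 3.9

3.9


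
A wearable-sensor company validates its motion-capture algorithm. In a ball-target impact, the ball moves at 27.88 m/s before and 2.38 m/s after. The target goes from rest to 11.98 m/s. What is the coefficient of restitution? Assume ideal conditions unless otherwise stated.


e = (v2_after - v1_after) / (v1_before - v2_before)
Numerator = 11.98 - 2.38 = 9.6
Denominator = 27.88 - 0 = 27.88
e = 9.6 / 27.88 = 0.3443

0.3443


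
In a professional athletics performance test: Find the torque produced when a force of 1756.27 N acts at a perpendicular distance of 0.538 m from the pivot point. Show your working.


tau = F * d
tau = 1756.27 * 0.538
tau = 944.8733 N*m

944.8733 N*m


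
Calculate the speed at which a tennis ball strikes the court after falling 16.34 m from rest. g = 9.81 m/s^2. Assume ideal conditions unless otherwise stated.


v = sqrt(2 * g * h)
v = sqrt(2 * 9.81 * 16.34)
v = sqrt(320.5908) = 17.905 m/s

17.905 m/s


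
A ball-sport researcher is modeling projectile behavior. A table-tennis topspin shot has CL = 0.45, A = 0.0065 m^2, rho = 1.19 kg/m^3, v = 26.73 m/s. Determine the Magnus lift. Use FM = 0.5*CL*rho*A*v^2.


FM = 0.5 * CL * rho * A * v^2
FM = 0.5 * 0.45 * 1.19 * 0.0065 * 26.73^2
v^2 = 714.4929
FM = 0.5 * 0.45 * 1.19 * 0.0065 * 714.4929 = 1.2435 N

1.2435 N


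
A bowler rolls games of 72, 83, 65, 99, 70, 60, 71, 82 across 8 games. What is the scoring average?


Average = sum / n
Sum = 602
Average = 602 / 8 = 75.25

75.25


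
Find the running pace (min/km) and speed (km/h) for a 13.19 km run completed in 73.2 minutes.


Pace = time / distance = 73.2 min / 13.19 km = 5.5497 min/km
Speed = distance / time_in_hours = 13.19 / 1.22 hr
Speed = 10.8115 km/h

5.5497 min/km, 10.8115 km/h


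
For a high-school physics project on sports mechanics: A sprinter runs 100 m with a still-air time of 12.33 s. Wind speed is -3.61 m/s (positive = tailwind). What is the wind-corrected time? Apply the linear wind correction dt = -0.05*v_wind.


dt = -0.05 * v_wind = -0.05 * -3.61 = 0.1805 s
t_corrected = t_still + dt = 12.33 + (0.1805)
t_corrected = 12.5105 s

12.5105 s


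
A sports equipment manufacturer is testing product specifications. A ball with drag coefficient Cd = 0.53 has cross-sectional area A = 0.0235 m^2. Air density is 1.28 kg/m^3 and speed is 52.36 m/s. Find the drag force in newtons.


Fd = 0.5 * Cd * rho * A * v^2
Fd = 0.5 * 0.53 * 1.28 * 0.0235 * 52.36^2
v^2 = 2741.5696
Fd = 0.5 * 0.53 * 1.28 * 0.0235 * 2741.5696 = 21.8536 N

21.8536 N


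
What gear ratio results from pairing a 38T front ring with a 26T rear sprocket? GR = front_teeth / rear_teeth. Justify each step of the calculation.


GR = front_teeth / rear_teeth
GR = 38 / 26
GR = 1.4615

1.4615


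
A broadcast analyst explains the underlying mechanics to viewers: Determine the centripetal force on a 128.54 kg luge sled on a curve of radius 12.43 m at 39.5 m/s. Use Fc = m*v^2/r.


Fc = m * v^2 / r
v^2 = 39.5^2 = 1560.25
Fc = 128.54 * 1560.25 / 12.43
Fc = 200554.535 / 12.43 = 16134.7172 N

16134.7172 N


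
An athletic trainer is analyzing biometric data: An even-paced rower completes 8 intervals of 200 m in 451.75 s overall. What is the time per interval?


Split time = total_time / n_laps = 451.75 / 8
Split time = 56.4688 s per lap

56.4688 s


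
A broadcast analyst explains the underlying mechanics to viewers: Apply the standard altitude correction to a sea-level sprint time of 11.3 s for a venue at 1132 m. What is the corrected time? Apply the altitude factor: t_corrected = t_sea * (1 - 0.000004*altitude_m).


Correction factor = 1 - 0.000004 * 1132 = 0.995472
t_corrected = t_sea * factor = 11.3 * 0.995472
t_corrected = 11.2488 s

11.2488 s


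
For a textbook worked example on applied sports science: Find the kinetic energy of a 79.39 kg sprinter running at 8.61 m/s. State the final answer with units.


KE = 0.5 * m * v^2
KE = 0.5 * 79.39 * 8.61^2
KE = 0.5 * 79.39 * 74.1321 = 2942.6737 J

2942.6737 J


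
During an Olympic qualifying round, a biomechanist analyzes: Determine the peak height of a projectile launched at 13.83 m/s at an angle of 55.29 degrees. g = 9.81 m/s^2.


H = (v*sin(theta))^2 / (2*g)
vy = v*sin(theta) = 13.83 * sin(55.29 deg) = 11.3689 m/s
H = vy^2 / (2*g) = 129.2514 / (2*9.81)
H = 129.2514 / 19.62 = 6.5877 m

6.5877 m


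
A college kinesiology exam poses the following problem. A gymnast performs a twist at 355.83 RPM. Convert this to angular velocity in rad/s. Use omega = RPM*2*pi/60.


omega = RPM * 2 * pi / 60
omega = 355.83 * 2 * 3.14159 / 60
omega = 2235.7458 / 60 = 37.2624 rad/s

37.2624 rad/s


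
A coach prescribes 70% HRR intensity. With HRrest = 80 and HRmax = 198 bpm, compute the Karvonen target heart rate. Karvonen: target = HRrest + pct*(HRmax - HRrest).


Target = HRrest + pct*(HRmax - HRrest)
Heart rate reserve = HRmax - HRrest = 198 - 80 = 118 bpm
Fraction = 70% = 0.7
Target = 80 + 0.7 * 118
Target = 80 + 82.6 = 162.6 bpm

162.6 bpm


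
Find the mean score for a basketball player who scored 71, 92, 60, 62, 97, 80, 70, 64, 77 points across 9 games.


Average = sum / n
Sum = 673
Average = 673 / 9 = 74.7778

74.7778


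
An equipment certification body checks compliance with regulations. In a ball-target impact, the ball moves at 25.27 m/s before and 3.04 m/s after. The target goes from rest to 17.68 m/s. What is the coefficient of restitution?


e = (v2_after - v1_after) / (v1_before - v2_before)
Numerator = 17.68 - 3.04 = 14.64
Denominator = 25.27 - 0 = 25.27
e = 14.64 / 25.27 = 0.5793

0.5793


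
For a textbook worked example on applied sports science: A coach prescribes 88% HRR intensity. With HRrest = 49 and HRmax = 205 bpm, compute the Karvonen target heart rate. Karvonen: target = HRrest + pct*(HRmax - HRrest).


Target = HRrest + pct*(HRmax - HRrest)
Heart rate reserve = HRmax - HRrest = 205 - 49 = 156 bpm
Fraction = 88% = 0.88
Target = 49 + 0.88 * 156
Target = 49 + 137.28 = 186.28 bpm

186.28 bpm


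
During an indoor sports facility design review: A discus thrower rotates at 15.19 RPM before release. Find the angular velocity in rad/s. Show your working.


omega = RPM * 2 * pi / 60
omega = 15.19 * 2 * 3.14159 / 60
omega = 95.4416 / 60 = 1.5907 rad/s

1.5907 rad/s


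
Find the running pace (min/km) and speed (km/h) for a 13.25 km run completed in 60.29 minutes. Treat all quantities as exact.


Pace = time / distance = 60.29 min / 13.25 km = 4.5502 min/km
Speed = distance / time_in_hours = 13.25 / 1.0048 hr
Speed = 13.1863 km/h

4.5502 min/km, 13.1863 km/h


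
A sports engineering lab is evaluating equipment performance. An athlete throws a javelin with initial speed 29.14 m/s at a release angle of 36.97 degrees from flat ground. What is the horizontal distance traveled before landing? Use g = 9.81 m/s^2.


R = v^2 * sin(2*theta) / g
Convert angle to radians: theta = 36.97 deg = 0.6452 rad
sin(2*theta) = sin(1.2905) = 0.961
R = 29.14^2 * 0.961 / 9.81
R = 849.1396 * 0.961 / 9.81 = 83.1804 m

83.1804 m


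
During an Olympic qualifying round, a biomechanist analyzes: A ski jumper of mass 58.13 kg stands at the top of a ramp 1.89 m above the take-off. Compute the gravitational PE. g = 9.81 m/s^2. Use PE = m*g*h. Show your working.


PE = m * g * h
PE = 58.13 * 9.81 * 1.89
PE = 570.2553 * 1.89 = 1077.7825 J

1077.7825 J


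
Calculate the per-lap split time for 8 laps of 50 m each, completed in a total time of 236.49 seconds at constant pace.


Split time = total_time / n_laps = 236.49 / 8
Split time = 29.5613 s per lap

29.5613 s


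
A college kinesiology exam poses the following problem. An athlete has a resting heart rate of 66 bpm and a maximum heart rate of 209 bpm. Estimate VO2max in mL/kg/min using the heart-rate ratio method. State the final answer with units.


VO2max = 15.3 * HRmax / HRrest
VO2max = 15.3 * 209 / 66
VO2max = 3197.7 / 66 = 48.45 mL/kg/min

48.45 mL/kg/min


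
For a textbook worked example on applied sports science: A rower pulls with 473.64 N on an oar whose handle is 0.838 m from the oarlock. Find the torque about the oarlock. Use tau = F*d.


tau = F * d
tau = 473.64 * 0.838
tau = 396.9103 N*m

396.9103 N*m


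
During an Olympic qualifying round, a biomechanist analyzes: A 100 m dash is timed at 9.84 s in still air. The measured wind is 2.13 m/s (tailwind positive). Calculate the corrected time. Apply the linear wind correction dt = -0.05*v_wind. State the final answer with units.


dt = -0.05 * v_wind = -0.05 * 2.13 = -0.1065 s
t_corrected = t_still + dt = 9.84 + (-0.1065)
t_corrected = 9.7335 s

9.7335 s


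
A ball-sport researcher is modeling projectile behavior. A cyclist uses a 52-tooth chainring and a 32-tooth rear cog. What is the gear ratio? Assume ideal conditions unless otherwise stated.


GR = front_teeth / rear_teeth
GR = 52 / 32
GR = 1.625

1.625


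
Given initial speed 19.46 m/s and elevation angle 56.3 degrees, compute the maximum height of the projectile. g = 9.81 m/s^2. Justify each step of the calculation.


H = (v*sin(theta))^2 / (2*g)
vy = v*sin(theta) = 19.46 * sin(56.3 deg) = 16.1898 m/s
H = vy^2 / (2*g) = 262.1105 / (2*9.81)
H = 262.1105 / 19.62 = 13.3594 m

13.3594 m


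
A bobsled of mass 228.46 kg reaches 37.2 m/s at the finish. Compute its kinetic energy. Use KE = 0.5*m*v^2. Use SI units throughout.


KE = 0.5 * m * v^2
KE = 0.5 * 228.46 * 37.2^2
KE = 0.5 * 228.46 * 1383.84 = 158076.0432 J

158076.0432 J


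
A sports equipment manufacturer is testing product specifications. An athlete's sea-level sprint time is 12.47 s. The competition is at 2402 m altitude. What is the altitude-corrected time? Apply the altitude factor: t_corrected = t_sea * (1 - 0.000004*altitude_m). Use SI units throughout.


Correction factor = 1 - 0.000004 * 2402 = 0.990392
t_corrected = t_sea * factor = 12.47 * 0.990392
t_corrected = 12.3502 s

12.3502 s


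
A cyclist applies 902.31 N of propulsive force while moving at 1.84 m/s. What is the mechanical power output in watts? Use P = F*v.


P = F * v
P = 902.31 * 1.84
P = 1660.2504 W

1660.2504 W


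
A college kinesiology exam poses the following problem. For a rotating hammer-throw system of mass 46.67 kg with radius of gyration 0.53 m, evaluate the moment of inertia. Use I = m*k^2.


I = m * k^2
I = 46.67 * 0.53^2
I = 46.67 * 0.2809 = 13.1096 kg*m^2

13.1096 kg*m^2


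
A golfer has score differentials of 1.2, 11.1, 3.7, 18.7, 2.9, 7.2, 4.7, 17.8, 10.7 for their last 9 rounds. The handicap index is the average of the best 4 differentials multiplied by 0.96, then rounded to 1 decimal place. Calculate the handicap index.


All differentials: 1.2, 11.1, 3.7, 18.7, 2.9, 7.2, 4.7, 17.8, 10.7
Sorted: 1.2, 2.9, 3.7, 4.7, 7.2, 10.7, 11.1, 17.8, 18.7
Best 4: 1.2, 2.9, 3.7, 4.7
Average of best = 12.5 / 4 = 3.125
Raw index = 3.125 * 0.96 = 3
Handicap index = round(3, 1) = 3.0

3.0


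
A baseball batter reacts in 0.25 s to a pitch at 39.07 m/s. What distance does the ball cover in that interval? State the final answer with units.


d = v * t
d = 39.07 * 0.25
d = 9.7675 m

9.7675 m


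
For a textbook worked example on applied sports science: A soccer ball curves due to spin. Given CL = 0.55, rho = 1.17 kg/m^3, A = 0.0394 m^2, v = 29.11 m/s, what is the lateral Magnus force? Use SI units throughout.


FM = 0.5 * CL * rho * A * v^2
FM = 0.5 * 0.55 * 1.17 * 0.0394 * 29.11^2
v^2 = 847.3921
FM = 0.5 * 0.55 * 1.17 * 0.0394 * 847.3921 = 10.7423 N

10.7423 N


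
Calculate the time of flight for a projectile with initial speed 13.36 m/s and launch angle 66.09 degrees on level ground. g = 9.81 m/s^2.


T = 2*v*sin(theta)/g
sin(theta) = sin(66.09 deg) = 0.9142
T = 2*13.36*0.9142 / 9.81
T = 24.427 / 9.81 = 2.49 s

2.49 s


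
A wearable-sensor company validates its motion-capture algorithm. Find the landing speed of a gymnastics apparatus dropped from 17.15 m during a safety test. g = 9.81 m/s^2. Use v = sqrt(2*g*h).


v = sqrt(2 * g * h)
v = sqrt(2 * 9.81 * 17.15)
v = sqrt(336.483) = 18.3435 m/s

18.3435 m/s


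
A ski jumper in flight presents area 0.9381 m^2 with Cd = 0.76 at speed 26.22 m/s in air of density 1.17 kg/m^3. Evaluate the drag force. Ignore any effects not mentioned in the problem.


Fd = 0.5 * Cd * rho * A * v^2
Fd = 0.5 * 0.76 * 1.17 * 0.9381 * 26.22^2
v^2 = 687.4884
Fd = 0.5 * 0.76 * 1.17 * 0.9381 * 687.4884 = 286.7372 N

286.7372 N


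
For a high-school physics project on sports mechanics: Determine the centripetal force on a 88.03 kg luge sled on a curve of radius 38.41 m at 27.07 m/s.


Fc = m * v^2 / r
v^2 = 27.07^2 = 732.7849
Fc = 88.03 * 732.7849 / 38.41
Fc = 64507.0547 / 38.41 = 1679.4339 N

1679.4339 N


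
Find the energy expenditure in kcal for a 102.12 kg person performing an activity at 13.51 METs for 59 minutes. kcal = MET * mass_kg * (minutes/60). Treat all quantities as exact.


kcal = MET * mass * time_hr
Convert time: 59 min = 0.9833 hr
kcal = 13.51 * 102.12 * 0.9833
kcal = 1356.6472 kcal

1356.6472 kcal


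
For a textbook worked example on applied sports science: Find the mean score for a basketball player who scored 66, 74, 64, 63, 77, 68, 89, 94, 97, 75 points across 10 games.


Average = sum / n
Sum = 767
Average = 767 / 10 = 76.7

76.7


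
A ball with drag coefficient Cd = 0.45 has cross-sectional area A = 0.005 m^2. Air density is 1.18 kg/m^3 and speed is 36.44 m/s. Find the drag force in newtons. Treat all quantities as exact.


Fd = 0.5 * Cd * rho * A * v^2
Fd = 0.5 * 0.45 * 1.18 * 0.005 * 36.44^2
v^2 = 1327.8736
Fd = 0.5 * 0.45 * 1.18 * 0.005 * 1327.8736 = 1.7628 N

1.7628 N


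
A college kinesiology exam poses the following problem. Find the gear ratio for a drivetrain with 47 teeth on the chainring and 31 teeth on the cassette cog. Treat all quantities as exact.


GR = front_teeth / rear_teeth
GR = 47 / 31
GR = 1.5161

1.5161


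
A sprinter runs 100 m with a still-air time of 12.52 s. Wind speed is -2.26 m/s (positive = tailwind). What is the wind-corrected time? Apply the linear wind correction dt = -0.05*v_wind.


dt = -0.05 * v_wind = -0.05 * -2.26 = 0.113 s
t_corrected = t_still + dt = 12.52 + (0.113)
t_corrected = 12.633 s

12.633 s


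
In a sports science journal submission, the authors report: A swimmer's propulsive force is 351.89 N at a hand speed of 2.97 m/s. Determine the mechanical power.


P = F * v
P = 351.89 * 2.97
P = 1045.1133 W

1045.1133 W


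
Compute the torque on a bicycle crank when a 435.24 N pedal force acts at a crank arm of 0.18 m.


tau = F * d
tau = 435.24 * 0.18
tau = 78.3432 N*m

78.3432 N*m


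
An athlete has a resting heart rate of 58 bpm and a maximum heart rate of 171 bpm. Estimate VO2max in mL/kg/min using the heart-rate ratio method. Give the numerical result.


VO2max = 15.3 * HRmax / HRrest
VO2max = 15.3 * 171 / 58
VO2max = 2616.3 / 58 = 45.1086 mL/kg/min

45.1086 mL/kg/min


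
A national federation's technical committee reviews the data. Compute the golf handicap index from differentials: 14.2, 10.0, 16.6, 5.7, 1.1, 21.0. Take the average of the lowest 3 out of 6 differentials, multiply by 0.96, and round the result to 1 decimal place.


All differentials: 14.2, 10.0, 16.6, 5.7, 1.1, 21.0
Sorted: 1.1, 5.7, 10.0, 14.2, 16.6, 21.0
Best 3: 1.1, 5.7, 10.0
Average of best = 16.8 / 3 = 5.6
Raw index = 5.6 * 0.96 = 5.376
Handicap index = round(5.376, 1) = 5.4

5.4


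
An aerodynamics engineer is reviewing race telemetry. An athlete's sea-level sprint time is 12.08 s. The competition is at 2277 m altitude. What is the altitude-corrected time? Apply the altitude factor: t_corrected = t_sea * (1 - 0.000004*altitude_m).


Correction factor = 1 - 0.000004 * 2277 = 0.990892
t_corrected = t_sea * factor = 12.08 * 0.990892
t_corrected = 11.97 s

11.97 s


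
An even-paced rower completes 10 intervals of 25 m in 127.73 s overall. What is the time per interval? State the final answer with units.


Split time = total_time / n_laps = 127.73 / 10
Split time = 12.773 s per lap

12.773 s


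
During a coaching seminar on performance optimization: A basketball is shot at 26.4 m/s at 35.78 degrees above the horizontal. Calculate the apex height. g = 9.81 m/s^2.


H = (v*sin(theta))^2 / (2*g)
vy = v*sin(theta) = 26.4 * sin(35.78 deg) = 15.4354 m/s
H = vy^2 / (2*g) = 238.2518 / (2*9.81)
H = 238.2518 / 19.62 = 12.1433 m

12.1433 m


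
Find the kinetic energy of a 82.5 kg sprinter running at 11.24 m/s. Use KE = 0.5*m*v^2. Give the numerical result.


KE = 0.5 * m * v^2
KE = 0.5 * 82.5 * 11.24^2
KE = 0.5 * 82.5 * 126.3376 = 5211.426 J

5211.426 J


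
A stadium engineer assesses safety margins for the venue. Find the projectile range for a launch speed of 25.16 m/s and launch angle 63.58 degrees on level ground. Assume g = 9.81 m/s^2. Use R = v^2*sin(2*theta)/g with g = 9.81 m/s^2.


R = v^2 * sin(2*theta) / g
Convert angle to radians: theta = 63.58 deg = 1.1097 rad
sin(2*theta) = sin(2.2194) = 0.797
R = 25.16^2 * 0.797 / 9.81
R = 633.0256 * 0.797 / 9.81 = 51.4262 m

51.4262 m


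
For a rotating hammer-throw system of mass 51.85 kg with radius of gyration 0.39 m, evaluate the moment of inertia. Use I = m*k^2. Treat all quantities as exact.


I = m * k^2
I = 51.85 * 0.39^2
I = 51.85 * 0.1521 = 7.8864 kg*m^2

7.8864 kg*m^2


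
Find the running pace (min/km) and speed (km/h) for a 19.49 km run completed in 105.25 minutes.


Pace = time / distance = 105.25 min / 19.49 km = 5.4002 min/km
Speed = distance / time_in_hours = 19.49 / 1.7542 hr
Speed = 11.1107 km/h

5.4002 min/km, 11.1107 km/h


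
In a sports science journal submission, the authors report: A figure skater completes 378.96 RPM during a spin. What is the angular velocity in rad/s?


omega = RPM * 2 * pi / 60
omega = 378.96 * 2 * 3.14159 / 60
omega = 2381.0759 / 60 = 39.6846 rad/s

39.6846 rad/s


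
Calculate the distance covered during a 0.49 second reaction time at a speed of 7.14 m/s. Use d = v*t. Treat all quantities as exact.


d = v * t
d = 7.14 * 0.49
d = 3.4986 m

3.4986 m


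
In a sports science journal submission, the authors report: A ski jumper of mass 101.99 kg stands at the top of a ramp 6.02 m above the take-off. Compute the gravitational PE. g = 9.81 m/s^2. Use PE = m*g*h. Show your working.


PE = m * g * h
PE = 101.99 * 9.81 * 6.02
PE = 1000.5219 * 6.02 = 6023.1418 J

6023.1418 J


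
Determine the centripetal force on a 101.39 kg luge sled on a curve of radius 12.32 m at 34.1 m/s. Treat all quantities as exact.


Fc = m * v^2 / r
v^2 = 34.1^2 = 1162.81
Fc = 101.39 * 1162.81 / 12.32
Fc = 117897.3059 / 12.32 = 9569.5865 N

9569.5865 N
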